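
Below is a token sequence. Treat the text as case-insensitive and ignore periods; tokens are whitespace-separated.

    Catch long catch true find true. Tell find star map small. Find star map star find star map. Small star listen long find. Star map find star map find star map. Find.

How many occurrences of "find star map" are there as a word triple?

Scanning the 30 overlapping trigram windows for "find star map":
  position 8–10: find star map
  position 12–14: find star map
  position 16–18: find star map
  position 23–25: find star map
  position 26–28: find star map
  position 29–31: find star map

6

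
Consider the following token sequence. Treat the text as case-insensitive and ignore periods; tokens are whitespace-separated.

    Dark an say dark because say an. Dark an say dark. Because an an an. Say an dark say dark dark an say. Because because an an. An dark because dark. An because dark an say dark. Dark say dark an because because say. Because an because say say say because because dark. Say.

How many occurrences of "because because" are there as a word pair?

Scanning the 53 overlapping bigram windows for "because because":
  position 24–25: because because
  position 42–43: because because
  position 51–52: because because

3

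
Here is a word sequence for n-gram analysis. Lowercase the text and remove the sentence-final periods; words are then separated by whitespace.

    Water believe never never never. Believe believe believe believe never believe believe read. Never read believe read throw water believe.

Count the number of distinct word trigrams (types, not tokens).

16

20 tokens → 18 trigram windows in total.
Repeated trigrams (each contributes count−1 duplicates):
  believe believe believe: 2
  never believe believe: 2
2 duplicate windows → 18 − 2 = 16 distinct.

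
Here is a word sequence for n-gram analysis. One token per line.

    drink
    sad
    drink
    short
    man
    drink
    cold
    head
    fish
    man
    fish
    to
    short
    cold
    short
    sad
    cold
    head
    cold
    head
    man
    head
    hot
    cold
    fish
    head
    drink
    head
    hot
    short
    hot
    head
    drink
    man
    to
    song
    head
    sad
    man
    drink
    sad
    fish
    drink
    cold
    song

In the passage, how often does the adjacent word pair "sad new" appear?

Scanning the 44 overlapping bigram windows for "sad new":
  (none found)

0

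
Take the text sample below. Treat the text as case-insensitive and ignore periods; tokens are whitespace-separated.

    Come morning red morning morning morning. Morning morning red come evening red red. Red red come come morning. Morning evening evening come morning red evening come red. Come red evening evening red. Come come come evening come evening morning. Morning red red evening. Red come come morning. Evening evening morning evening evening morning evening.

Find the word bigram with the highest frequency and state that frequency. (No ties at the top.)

"morning morning", 6 times

Bigram frequencies (highest first):
  morning morning: 6
  red come: 5
  come morning: 4
  morning red: 4
  red red: 4
  come come: 4
  … (9 more, each ≤ 4)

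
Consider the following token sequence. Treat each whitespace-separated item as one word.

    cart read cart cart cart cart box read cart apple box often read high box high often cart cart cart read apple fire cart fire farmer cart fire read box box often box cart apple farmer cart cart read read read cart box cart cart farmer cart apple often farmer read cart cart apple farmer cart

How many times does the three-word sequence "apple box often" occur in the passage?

Scanning the 54 overlapping trigram windows for "apple box often":
  position 10–12: apple box often

1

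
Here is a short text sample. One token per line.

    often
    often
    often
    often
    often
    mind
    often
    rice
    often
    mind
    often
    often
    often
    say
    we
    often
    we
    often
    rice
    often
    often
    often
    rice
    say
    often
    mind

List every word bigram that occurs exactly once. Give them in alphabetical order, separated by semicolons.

Bigram counts meeting the condition (exactly once):
  often say: 1
  often we: 1
  rice say: 1
  say often: 1
  say we: 1

often say; often we; rice say; say often; say we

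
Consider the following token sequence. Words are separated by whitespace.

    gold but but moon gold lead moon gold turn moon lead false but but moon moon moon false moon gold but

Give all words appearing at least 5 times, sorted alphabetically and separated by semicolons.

but; moon

Unigram counts meeting the condition (at least 5 times):
  but: 5
  moon: 7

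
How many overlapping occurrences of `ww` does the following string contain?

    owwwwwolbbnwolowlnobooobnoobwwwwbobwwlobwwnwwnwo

10

Sliding a length-2 window over the 48 characters (47 positions):
  position 2–3: ww
  position 3–4: ww
  position 4–5: ww
  position 5–6: ww
  position 29–30: ww
  position 30–31: ww
  position 31–32: ww
  position 36–37: ww
  position 41–42: ww
  position 44–45: ww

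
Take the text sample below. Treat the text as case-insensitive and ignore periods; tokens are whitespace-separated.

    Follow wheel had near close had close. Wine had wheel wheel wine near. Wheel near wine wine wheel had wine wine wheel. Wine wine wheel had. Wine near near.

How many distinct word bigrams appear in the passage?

19

29 tokens → 28 bigram windows in total.
Repeated bigrams (each contributes count−1 duplicates):
  wheel had: 3
  wine wheel: 3
  wine wine: 3
  had wine: 2
  wheel wine: 2
  wine near: 2
9 duplicate windows → 28 − 9 = 19 distinct.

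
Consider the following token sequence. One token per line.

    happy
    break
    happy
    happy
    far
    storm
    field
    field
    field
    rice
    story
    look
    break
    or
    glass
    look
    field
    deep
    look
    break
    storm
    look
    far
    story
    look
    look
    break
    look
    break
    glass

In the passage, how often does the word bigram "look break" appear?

Scanning the 29 overlapping bigram windows for "look break":
  position 12–13: look break
  position 19–20: look break
  position 26–27: look break
  position 28–29: look break

4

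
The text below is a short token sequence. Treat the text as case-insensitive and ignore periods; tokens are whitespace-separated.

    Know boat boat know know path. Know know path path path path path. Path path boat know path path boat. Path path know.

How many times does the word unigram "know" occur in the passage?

7

Scanning the 23 tokens for "know":
  position 1: know
  position 4: know
  position 5: know
  position 7: know
  position 8: know
  position 17: know
  position 23: know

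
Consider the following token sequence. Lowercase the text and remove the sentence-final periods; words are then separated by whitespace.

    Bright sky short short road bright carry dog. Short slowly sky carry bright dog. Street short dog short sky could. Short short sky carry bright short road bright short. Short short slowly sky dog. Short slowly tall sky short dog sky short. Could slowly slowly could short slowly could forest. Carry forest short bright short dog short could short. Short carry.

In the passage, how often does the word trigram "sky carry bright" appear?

2

Scanning the 59 overlapping trigram windows for "sky carry bright":
  position 11–13: sky carry bright
  position 23–25: sky carry bright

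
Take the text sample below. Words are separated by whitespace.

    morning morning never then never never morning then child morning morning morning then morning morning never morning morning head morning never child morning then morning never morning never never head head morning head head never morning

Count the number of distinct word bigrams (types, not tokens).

36 tokens → 35 bigram windows in total.
Repeated bigrams (each contributes count−1 duplicates):
  morning morning: 5
  morning never: 5
  never morning: 4
  morning then: 3
  child morning: 2
  head head: 2
  head morning: 2
  morning head: 2
  … (2 more repeated)
19 duplicate windows → 35 − 19 = 16 distinct.

16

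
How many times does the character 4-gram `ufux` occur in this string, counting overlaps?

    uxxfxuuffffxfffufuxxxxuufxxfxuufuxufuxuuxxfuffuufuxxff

4

Sliding a length-4 window over the 54 characters (51 positions):
  position 16–19: ufux
  position 31–34: ufux
  position 35–38: ufux
  position 48–51: ufux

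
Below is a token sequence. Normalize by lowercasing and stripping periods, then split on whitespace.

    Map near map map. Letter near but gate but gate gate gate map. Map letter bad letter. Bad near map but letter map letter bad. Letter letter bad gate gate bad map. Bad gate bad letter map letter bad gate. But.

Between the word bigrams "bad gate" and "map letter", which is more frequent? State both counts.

"map letter" (4 vs 3)

"bad gate": 3 occurrences
"map letter": 4 occurrences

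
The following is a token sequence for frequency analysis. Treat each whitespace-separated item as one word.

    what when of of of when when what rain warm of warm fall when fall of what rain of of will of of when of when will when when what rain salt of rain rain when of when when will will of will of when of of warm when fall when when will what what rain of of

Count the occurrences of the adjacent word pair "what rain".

4

Scanning the 57 overlapping bigram windows for "what rain":
  position 8–9: what rain
  position 17–18: what rain
  position 30–31: what rain
  position 55–56: what rain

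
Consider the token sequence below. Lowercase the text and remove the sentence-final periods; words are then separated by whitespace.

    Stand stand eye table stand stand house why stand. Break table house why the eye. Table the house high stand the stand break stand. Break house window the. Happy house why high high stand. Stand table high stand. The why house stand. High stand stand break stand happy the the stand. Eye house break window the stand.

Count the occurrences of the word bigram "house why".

Scanning the 56 overlapping bigram windows for "house why":
  position 7–8: house why
  position 12–13: house why
  position 30–31: house why

3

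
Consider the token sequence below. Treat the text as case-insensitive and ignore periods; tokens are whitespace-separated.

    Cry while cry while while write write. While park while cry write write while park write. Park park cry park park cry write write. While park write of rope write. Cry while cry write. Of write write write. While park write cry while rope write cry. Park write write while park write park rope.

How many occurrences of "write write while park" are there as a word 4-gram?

Scanning the 51 overlapping 4-gram windows for "write write while park":
  position 6–9: write write while park
  position 12–15: write write while park
  position 23–26: write write while park
  position 37–40: write write while park
  position 48–51: write write while park

5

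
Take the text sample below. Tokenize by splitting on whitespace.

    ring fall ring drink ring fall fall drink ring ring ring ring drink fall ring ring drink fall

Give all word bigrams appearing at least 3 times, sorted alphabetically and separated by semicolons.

ring drink; ring ring

Bigram counts meeting the condition (at least 3 times):
  ring drink: 3
  ring ring: 4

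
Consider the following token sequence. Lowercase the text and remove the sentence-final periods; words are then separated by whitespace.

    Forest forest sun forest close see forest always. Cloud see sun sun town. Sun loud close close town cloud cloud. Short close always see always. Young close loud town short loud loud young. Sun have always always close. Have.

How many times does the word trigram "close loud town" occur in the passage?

Scanning the 37 overlapping trigram windows for "close loud town":
  position 27–29: close loud town

1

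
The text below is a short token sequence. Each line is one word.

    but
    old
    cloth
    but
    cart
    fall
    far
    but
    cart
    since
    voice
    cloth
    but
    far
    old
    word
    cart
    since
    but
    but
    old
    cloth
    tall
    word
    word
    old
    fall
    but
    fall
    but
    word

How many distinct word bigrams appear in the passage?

24

31 tokens → 30 bigram windows in total.
Repeated bigrams (each contributes count−1 duplicates):
  but cart: 2
  but old: 2
  cart since: 2
  cloth but: 2
  fall but: 2
  old cloth: 2
6 duplicate windows → 30 − 6 = 24 distinct.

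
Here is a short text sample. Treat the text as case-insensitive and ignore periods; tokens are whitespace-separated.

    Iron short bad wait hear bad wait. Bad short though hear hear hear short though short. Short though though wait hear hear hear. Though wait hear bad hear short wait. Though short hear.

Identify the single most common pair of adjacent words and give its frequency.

Bigram frequencies (highest first):
  hear hear: 4
  wait hear: 3
  short though: 3
  bad wait: 2
  hear bad: 2
  hear short: 2
  … (14 more, each ≤ 2)

"hear hear", 4 times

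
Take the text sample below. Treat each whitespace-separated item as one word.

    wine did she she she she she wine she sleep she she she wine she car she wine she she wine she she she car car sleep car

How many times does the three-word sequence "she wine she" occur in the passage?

4

Scanning the 26 overlapping trigram windows for "she wine she":
  position 7–9: she wine she
  position 13–15: she wine she
  position 17–19: she wine she
  position 20–22: she wine she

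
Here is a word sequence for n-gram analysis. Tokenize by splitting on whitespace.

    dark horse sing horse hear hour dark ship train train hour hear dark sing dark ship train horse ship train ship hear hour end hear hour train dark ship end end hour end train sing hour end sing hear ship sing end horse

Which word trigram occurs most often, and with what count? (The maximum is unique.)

Trigram frequencies (highest first):
  dark ship train: 2
  dark horse sing: 1
  horse sing horse: 1
  sing horse hear: 1
  horse hear hour: 1
  hear hour dark: 1
  … (34 more, each ≤ 1)

"dark ship train", 2 times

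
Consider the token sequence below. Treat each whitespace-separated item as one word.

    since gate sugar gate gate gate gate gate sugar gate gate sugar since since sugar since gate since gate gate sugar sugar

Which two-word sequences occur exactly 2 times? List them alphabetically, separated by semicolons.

Bigram counts meeting the condition (exactly 2 times):
  sugar gate: 2
  sugar since: 2

sugar gate; sugar since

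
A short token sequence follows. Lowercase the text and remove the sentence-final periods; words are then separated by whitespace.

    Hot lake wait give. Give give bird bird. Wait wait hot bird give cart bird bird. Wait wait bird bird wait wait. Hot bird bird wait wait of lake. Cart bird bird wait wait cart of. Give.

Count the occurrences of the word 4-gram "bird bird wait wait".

Scanning the 34 overlapping 4-gram windows for "bird bird wait wait":
  position 7–10: bird bird wait wait
  position 15–18: bird bird wait wait
  position 19–22: bird bird wait wait
  position 24–27: bird bird wait wait
  position 31–34: bird bird wait wait

5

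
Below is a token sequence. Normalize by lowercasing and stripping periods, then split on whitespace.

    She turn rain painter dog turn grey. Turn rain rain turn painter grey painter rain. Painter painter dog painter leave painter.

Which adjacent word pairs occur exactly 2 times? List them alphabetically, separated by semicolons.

Bigram counts meeting the condition (exactly 2 times):
  painter dog: 2
  rain painter: 2
  turn rain: 2

painter dog; rain painter; turn rain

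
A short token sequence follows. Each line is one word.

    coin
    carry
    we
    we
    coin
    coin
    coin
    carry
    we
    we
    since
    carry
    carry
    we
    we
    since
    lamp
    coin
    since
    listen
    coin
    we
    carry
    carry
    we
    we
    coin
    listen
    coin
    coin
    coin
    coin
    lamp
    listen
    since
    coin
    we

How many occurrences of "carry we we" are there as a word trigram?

4

Scanning the 35 overlapping trigram windows for "carry we we":
  position 2–4: carry we we
  position 8–10: carry we we
  position 13–15: carry we we
  position 24–26: carry we we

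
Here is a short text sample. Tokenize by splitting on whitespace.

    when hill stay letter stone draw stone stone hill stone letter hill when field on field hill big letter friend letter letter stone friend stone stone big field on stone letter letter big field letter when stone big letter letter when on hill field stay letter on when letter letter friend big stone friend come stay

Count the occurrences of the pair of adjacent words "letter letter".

4

Scanning the 55 overlapping bigram windows for "letter letter":
  position 21–22: letter letter
  position 31–32: letter letter
  position 39–40: letter letter
  position 49–50: letter letter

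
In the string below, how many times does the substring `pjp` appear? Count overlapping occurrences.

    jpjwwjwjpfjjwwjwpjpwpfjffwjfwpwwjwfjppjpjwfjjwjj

2

Sliding a length-3 window over the 48 characters (46 positions):
  position 17–19: pjp
  position 38–40: pjp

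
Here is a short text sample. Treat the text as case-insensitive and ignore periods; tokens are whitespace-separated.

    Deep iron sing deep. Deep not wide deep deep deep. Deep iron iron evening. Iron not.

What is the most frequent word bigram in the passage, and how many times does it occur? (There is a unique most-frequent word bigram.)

Bigram frequencies (highest first):
  deep deep: 4
  deep iron: 2
  iron sing: 1
  sing deep: 1
  deep not: 1
  not wide: 1
  … (5 more, each ≤ 1)

"deep deep", 4 times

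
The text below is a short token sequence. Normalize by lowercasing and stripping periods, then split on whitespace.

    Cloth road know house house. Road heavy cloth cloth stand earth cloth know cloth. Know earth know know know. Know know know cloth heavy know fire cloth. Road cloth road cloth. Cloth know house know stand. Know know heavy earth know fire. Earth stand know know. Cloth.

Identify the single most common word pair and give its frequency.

Bigram frequencies (highest first):
  know know: 7
  cloth road: 3
  cloth know: 3
  know cloth: 3
  know house: 2
  cloth cloth: 2
  … (22 more, each ≤ 2)

"know know", 7 times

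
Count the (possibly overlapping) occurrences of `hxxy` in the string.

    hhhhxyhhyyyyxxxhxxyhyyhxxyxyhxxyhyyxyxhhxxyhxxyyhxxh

Sliding a length-4 window over the 52 characters (49 positions):
  position 16–19: hxxy
  position 23–26: hxxy
  position 29–32: hxxy
  position 40–43: hxxy
  position 44–47: hxxy

5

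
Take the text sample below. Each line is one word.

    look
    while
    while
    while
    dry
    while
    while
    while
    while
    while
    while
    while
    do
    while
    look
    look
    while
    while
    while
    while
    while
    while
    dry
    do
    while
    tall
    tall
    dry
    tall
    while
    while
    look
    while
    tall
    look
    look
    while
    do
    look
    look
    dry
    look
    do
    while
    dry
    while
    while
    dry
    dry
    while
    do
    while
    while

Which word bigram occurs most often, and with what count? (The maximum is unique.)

Bigram frequencies (highest first):
  while while: 16
  look while: 4
  while dry: 4
  do while: 4
  dry while: 3
  while do: 3
  … (14 more, each ≤ 3)

"while while", 16 times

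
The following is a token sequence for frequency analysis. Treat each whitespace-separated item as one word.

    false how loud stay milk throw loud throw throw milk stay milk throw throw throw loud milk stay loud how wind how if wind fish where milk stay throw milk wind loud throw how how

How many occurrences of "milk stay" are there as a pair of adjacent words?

Scanning the 34 overlapping bigram windows for "milk stay":
  position 10–11: milk stay
  position 17–18: milk stay
  position 27–28: milk stay

3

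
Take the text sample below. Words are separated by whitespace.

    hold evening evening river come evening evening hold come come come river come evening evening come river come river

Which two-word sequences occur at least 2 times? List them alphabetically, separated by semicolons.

come come; come evening; come river; evening evening; river come

Bigram counts meeting the condition (at least 2 times):
  come come: 2
  come evening: 2
  come river: 3
  evening evening: 3
  river come: 3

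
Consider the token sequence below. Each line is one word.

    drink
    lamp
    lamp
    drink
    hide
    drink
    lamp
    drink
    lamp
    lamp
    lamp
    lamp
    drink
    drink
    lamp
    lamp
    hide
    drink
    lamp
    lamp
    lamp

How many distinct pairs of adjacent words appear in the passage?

7

21 tokens → 20 bigram windows in total.
Repeated bigrams (each contributes count−1 duplicates):
  lamp lamp: 7
  drink lamp: 5
  lamp drink: 3
  hide drink: 2
13 duplicate windows → 20 − 13 = 7 distinct.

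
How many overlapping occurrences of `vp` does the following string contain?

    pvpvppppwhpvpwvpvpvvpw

Sliding a length-2 window over the 22 characters (21 positions):
  position 2–3: vp
  position 4–5: vp
  position 12–13: vp
  position 15–16: vp
  position 17–18: vp
  position 20–21: vp

6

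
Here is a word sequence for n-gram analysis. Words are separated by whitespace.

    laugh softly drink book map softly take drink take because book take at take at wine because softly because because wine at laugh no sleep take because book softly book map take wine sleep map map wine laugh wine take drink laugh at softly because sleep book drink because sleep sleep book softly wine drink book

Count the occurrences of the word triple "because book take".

Scanning the 54 overlapping trigram windows for "because book take":
  position 10–12: because book take

1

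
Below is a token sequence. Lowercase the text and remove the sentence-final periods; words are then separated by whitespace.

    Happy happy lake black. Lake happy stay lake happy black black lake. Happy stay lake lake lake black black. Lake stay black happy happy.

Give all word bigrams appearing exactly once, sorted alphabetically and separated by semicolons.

Bigram counts meeting the condition (exactly once):
  black happy: 1
  happy black: 1
  happy lake: 1
  lake stay: 1
  stay black: 1

black happy; happy black; happy lake; lake stay; stay black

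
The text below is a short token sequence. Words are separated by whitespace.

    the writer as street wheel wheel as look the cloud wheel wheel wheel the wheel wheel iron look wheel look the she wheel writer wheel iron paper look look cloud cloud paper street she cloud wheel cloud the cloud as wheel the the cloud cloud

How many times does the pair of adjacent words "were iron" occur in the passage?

0

Scanning the 44 overlapping bigram windows for "were iron":
  (none found)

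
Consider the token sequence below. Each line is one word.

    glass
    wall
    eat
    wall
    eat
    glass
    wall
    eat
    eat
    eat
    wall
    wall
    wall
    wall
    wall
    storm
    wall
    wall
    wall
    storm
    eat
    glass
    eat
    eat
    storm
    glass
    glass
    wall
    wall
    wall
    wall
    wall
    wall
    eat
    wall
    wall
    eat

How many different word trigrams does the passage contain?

23

37 tokens → 35 trigram windows in total.
Repeated trigrams (each contributes count−1 duplicates):
  wall wall wall: 8
  eat wall wall: 2
  glass wall eat: 2
  wall eat wall: 2
  wall wall eat: 2
  wall wall storm: 2
12 duplicate windows → 35 − 12 = 23 distinct.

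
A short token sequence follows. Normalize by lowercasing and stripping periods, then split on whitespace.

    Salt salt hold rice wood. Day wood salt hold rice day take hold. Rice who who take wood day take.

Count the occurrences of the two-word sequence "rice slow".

0

Scanning the 19 overlapping bigram windows for "rice slow":
  (none found)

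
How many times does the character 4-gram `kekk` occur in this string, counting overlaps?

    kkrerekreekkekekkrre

Sliding a length-4 window over the 20 characters (17 positions):
  position 14–17: kekk

1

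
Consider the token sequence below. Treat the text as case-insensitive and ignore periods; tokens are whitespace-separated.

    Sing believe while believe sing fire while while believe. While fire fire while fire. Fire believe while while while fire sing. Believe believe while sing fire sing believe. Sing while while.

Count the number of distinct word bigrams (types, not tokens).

14

31 tokens → 30 bigram windows in total.
Repeated bigrams (each contributes count−1 duplicates):
  believe while: 4
  while while: 4
  sing believe: 3
  while fire: 3
  believe sing: 2
  fire fire: 2
  fire sing: 2
  fire while: 2
  … (2 more repeated)
16 duplicate windows → 30 − 16 = 14 distinct.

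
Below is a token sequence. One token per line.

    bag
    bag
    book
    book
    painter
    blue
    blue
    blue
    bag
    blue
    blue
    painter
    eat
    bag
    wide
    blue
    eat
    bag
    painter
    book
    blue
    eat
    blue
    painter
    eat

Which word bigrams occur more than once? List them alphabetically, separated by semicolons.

Bigram counts meeting the condition (more than once):
  blue blue: 3
  blue eat: 2
  blue painter: 2
  eat bag: 2
  painter eat: 2

blue blue; blue eat; blue painter; eat bag; painter eat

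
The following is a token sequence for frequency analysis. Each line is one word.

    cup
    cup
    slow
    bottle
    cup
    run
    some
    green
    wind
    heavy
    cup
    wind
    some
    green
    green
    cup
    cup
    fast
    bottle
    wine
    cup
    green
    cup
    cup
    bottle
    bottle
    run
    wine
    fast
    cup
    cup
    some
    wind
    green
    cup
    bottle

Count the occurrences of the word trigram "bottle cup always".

0

Scanning the 34 overlapping trigram windows for "bottle cup always":
  (none found)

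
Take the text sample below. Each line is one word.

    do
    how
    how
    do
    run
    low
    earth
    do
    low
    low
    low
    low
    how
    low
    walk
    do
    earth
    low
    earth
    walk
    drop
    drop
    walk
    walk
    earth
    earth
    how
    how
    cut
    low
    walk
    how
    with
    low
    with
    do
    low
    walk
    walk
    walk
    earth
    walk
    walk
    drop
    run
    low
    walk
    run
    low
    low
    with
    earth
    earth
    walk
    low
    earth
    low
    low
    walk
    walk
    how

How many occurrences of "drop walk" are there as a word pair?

1

Scanning the 60 overlapping bigram windows for "drop walk":
  position 22–23: drop walk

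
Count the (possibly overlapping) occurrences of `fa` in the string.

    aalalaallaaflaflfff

0

Sliding a length-2 window over the 19 characters (18 positions):
  (no match at any position)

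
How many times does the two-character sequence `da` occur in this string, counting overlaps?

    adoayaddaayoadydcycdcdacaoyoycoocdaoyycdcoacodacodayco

Sliding a length-2 window over the 54 characters (53 positions):
  position 8–9: da
  position 22–23: da
  position 34–35: da
  position 46–47: da
  position 50–51: da

5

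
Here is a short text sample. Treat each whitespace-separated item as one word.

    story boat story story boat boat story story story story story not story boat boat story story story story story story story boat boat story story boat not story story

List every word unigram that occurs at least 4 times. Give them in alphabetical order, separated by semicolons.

boat; story

Unigram counts meeting the condition (at least 4 times):
  boat: 8
  story: 20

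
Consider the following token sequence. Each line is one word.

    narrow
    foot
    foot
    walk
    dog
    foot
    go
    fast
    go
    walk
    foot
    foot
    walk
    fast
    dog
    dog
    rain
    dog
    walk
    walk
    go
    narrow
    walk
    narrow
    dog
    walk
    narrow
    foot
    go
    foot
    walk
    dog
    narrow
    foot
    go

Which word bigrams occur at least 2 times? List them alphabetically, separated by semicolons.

dog walk; foot foot; foot go; foot walk; narrow foot; walk dog; walk narrow

Bigram counts meeting the condition (at least 2 times):
  dog walk: 2
  foot foot: 2
  foot go: 3
  foot walk: 3
  narrow foot: 3
  walk dog: 2
  walk narrow: 2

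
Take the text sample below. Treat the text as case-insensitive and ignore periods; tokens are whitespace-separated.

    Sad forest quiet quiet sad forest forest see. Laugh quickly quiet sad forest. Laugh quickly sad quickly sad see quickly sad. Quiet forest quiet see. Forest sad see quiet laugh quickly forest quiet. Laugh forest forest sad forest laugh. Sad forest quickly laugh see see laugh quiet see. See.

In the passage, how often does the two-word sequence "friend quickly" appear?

0

Scanning the 48 overlapping bigram windows for "friend quickly":
  (none found)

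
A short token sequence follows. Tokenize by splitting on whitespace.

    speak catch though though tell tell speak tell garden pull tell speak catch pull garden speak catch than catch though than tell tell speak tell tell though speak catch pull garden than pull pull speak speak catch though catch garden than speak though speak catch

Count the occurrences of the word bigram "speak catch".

Scanning the 44 overlapping bigram windows for "speak catch":
  position 1–2: speak catch
  position 12–13: speak catch
  position 16–17: speak catch
  position 28–29: speak catch
  position 36–37: speak catch
  position 44–45: speak catch

6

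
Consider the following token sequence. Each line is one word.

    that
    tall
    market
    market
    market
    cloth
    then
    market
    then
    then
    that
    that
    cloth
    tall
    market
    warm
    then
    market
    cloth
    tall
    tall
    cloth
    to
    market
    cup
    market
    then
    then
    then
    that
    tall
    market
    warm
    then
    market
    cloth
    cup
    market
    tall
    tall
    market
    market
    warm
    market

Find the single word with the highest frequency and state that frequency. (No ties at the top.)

"market", 14 times

Unigram frequencies (highest first):
  market: 14
  then: 8
  tall: 7
  cloth: 5
  that: 4
  warm: 3
  … (2 more, each ≤ 2)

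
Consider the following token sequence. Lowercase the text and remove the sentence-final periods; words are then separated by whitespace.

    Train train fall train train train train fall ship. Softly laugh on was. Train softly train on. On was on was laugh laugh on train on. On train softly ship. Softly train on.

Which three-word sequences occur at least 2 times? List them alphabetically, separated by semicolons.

softly train on; train on on; train train fall; train train train

Trigram counts meeting the condition (at least 2 times):
  softly train on: 2
  train on on: 2
  train train fall: 2
  train train train: 2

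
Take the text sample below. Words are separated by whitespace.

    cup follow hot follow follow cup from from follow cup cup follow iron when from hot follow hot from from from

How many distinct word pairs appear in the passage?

21 tokens → 20 bigram windows in total.
Repeated bigrams (each contributes count−1 duplicates):
  from from: 3
  cup follow: 2
  follow cup: 2
  follow hot: 2
  hot follow: 2
6 duplicate windows → 20 − 6 = 14 distinct.

14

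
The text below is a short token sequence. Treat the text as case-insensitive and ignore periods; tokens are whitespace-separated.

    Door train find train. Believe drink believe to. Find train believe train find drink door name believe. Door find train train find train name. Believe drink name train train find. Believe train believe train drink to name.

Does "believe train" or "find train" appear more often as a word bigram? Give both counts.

"believe train": 3 occurrences
"find train": 4 occurrences

"find train" (4 vs 3)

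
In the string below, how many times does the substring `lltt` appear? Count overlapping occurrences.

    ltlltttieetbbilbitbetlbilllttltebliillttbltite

Sliding a length-4 window over the 46 characters (43 positions):
  position 3–6: lltt
  position 26–29: lltt
  position 37–40: lltt

3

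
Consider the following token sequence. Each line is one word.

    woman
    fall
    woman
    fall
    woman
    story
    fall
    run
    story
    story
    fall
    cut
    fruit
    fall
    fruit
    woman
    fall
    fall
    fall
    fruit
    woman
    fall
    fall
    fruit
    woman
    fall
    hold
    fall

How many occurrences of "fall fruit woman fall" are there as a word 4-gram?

3

Scanning the 25 overlapping 4-gram windows for "fall fruit woman fall":
  position 14–17: fall fruit woman fall
  position 19–22: fall fruit woman fall
  position 23–26: fall fruit woman fall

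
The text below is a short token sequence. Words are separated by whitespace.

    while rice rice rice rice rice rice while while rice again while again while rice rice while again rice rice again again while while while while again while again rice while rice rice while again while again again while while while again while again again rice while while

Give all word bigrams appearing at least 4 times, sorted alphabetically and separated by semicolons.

Bigram counts meeting the condition (at least 4 times):
  again while: 7
  rice rice: 8
  rice while: 5
  while again: 8
  while rice: 4
  while while: 7

again while; rice rice; rice while; while again; while rice; while while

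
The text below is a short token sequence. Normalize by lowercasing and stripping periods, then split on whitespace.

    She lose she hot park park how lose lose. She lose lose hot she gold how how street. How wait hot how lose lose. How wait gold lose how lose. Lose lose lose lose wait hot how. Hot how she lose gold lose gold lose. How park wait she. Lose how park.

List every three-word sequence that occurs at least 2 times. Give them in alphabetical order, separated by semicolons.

Trigram counts meeting the condition (at least 2 times):
  gold lose how: 2
  how lose lose: 3
  lose gold lose: 2
  lose how park: 2
  lose lose lose: 3
  wait hot how: 2

gold lose how; how lose lose; lose gold lose; lose how park; lose lose lose; wait hot how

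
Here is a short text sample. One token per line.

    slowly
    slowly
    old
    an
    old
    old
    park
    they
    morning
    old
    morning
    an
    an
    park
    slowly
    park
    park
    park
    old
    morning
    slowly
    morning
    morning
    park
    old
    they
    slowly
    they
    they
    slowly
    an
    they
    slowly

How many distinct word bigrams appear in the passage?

33 tokens → 32 bigram windows in total.
Repeated bigrams (each contributes count−1 duplicates):
  they slowly: 3
  old morning: 2
  park old: 2
  park park: 2
5 duplicate windows → 32 − 5 = 27 distinct.

27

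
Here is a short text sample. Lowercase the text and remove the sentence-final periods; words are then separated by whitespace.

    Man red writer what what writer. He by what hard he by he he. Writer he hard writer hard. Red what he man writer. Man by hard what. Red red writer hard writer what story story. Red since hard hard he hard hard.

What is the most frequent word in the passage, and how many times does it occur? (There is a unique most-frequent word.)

"hard", 9 times

Unigram frequencies (highest first):
  hard: 9
  writer: 7
  he: 7
  what: 6
  red: 5
  man: 3
  … (3 more, each ≤ 3)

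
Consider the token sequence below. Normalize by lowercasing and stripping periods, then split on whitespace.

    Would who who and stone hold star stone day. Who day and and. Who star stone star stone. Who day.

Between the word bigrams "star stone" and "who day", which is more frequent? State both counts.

"star stone" (3 vs 2)

"star stone": 3 occurrences
"who day": 2 occurrences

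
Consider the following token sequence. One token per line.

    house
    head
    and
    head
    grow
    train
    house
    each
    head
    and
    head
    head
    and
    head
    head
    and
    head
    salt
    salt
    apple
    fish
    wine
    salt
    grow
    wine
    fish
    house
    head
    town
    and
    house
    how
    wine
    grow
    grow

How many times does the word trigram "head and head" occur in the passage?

Scanning the 33 overlapping trigram windows for "head and head":
  position 2–4: head and head
  position 9–11: head and head
  position 12–14: head and head
  position 15–17: head and head

4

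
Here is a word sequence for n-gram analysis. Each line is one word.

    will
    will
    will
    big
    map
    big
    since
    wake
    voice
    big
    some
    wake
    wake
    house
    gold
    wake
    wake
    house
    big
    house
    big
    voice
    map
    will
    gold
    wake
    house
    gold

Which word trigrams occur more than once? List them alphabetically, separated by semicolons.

Trigram counts meeting the condition (more than once):
  wake house gold: 2
  wake wake house: 2

wake house gold; wake wake house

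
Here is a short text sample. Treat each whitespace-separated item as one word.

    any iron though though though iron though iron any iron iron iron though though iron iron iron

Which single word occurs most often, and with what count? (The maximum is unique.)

Unigram frequencies (highest first):
  iron: 9
  though: 6
  any: 2

"iron", 9 times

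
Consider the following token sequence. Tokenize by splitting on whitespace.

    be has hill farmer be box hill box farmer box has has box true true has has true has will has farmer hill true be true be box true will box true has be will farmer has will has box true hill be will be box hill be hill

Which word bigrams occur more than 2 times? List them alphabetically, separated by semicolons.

Bigram counts meeting the condition (more than 2 times):
  be box: 3
  box true: 4
  true has: 3

be box; box true; true has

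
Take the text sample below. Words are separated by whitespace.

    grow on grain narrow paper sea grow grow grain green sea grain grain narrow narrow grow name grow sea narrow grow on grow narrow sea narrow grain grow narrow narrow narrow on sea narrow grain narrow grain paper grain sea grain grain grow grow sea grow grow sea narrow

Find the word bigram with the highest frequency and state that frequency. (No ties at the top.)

Bigram frequencies (highest first):
  sea narrow: 4
  grain narrow: 3
  grow grow: 3
  narrow narrow: 3
  grow sea: 3
  narrow grain: 3
  … (22 more, each ≤ 2)

"sea narrow", 4 times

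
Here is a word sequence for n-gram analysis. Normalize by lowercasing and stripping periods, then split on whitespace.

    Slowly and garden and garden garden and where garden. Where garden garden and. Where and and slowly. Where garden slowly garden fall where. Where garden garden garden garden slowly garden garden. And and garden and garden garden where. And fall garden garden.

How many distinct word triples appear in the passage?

31

42 tokens → 40 trigram windows in total.
Repeated trigrams (each contributes count−1 duplicates):
  garden garden and: 3
  and garden and: 2
  and garden garden: 2
  garden and garden: 2
  garden and where: 2
  garden garden garden: 2
  garden slowly garden: 2
  where garden garden: 2
9 duplicate windows → 40 − 9 = 31 distinct.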